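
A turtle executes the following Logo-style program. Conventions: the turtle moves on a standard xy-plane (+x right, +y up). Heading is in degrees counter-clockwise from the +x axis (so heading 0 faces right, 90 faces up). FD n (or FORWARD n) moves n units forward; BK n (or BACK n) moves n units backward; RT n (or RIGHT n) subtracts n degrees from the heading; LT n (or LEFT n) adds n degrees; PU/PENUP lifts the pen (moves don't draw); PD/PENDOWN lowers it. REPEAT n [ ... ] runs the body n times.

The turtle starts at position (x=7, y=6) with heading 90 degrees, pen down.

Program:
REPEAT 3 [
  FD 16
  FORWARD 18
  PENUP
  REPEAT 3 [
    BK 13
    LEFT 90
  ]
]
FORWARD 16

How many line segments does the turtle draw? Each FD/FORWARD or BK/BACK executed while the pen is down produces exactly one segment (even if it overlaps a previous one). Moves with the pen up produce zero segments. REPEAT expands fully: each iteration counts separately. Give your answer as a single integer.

Answer: 2

Derivation:
Executing turtle program step by step:
Start: pos=(7,6), heading=90, pen down
REPEAT 3 [
  -- iteration 1/3 --
  FD 16: (7,6) -> (7,22) [heading=90, draw]
  FD 18: (7,22) -> (7,40) [heading=90, draw]
  PU: pen up
  REPEAT 3 [
    -- iteration 1/3 --
    BK 13: (7,40) -> (7,27) [heading=90, move]
    LT 90: heading 90 -> 180
    -- iteration 2/3 --
    BK 13: (7,27) -> (20,27) [heading=180, move]
    LT 90: heading 180 -> 270
    -- iteration 3/3 --
    BK 13: (20,27) -> (20,40) [heading=270, move]
    LT 90: heading 270 -> 0
  ]
  -- iteration 2/3 --
  FD 16: (20,40) -> (36,40) [heading=0, move]
  FD 18: (36,40) -> (54,40) [heading=0, move]
  PU: pen up
  REPEAT 3 [
    -- iteration 1/3 --
    BK 13: (54,40) -> (41,40) [heading=0, move]
    LT 90: heading 0 -> 90
    -- iteration 2/3 --
    BK 13: (41,40) -> (41,27) [heading=90, move]
    LT 90: heading 90 -> 180
    -- iteration 3/3 --
    BK 13: (41,27) -> (54,27) [heading=180, move]
    LT 90: heading 180 -> 270
  ]
  -- iteration 3/3 --
  FD 16: (54,27) -> (54,11) [heading=270, move]
  FD 18: (54,11) -> (54,-7) [heading=270, move]
  PU: pen up
  REPEAT 3 [
    -- iteration 1/3 --
    BK 13: (54,-7) -> (54,6) [heading=270, move]
    LT 90: heading 270 -> 0
    -- iteration 2/3 --
    BK 13: (54,6) -> (41,6) [heading=0, move]
    LT 90: heading 0 -> 90
    -- iteration 3/3 --
    BK 13: (41,6) -> (41,-7) [heading=90, move]
    LT 90: heading 90 -> 180
  ]
]
FD 16: (41,-7) -> (25,-7) [heading=180, move]
Final: pos=(25,-7), heading=180, 2 segment(s) drawn
Segments drawn: 2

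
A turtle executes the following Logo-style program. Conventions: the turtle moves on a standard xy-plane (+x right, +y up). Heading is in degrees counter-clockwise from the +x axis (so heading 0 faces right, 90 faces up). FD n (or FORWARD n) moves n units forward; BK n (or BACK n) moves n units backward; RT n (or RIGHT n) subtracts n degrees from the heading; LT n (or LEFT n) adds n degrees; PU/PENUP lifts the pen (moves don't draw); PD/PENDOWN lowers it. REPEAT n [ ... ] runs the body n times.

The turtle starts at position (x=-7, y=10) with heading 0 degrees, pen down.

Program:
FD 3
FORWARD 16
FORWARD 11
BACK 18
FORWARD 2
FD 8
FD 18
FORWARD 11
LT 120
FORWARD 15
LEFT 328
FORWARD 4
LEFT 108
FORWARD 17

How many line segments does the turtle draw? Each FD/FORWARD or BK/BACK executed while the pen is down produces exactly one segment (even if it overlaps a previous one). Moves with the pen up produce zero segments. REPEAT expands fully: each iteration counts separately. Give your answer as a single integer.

Answer: 11

Derivation:
Executing turtle program step by step:
Start: pos=(-7,10), heading=0, pen down
FD 3: (-7,10) -> (-4,10) [heading=0, draw]
FD 16: (-4,10) -> (12,10) [heading=0, draw]
FD 11: (12,10) -> (23,10) [heading=0, draw]
BK 18: (23,10) -> (5,10) [heading=0, draw]
FD 2: (5,10) -> (7,10) [heading=0, draw]
FD 8: (7,10) -> (15,10) [heading=0, draw]
FD 18: (15,10) -> (33,10) [heading=0, draw]
FD 11: (33,10) -> (44,10) [heading=0, draw]
LT 120: heading 0 -> 120
FD 15: (44,10) -> (36.5,22.99) [heading=120, draw]
LT 328: heading 120 -> 88
FD 4: (36.5,22.99) -> (36.64,26.988) [heading=88, draw]
LT 108: heading 88 -> 196
FD 17: (36.64,26.988) -> (20.298,22.302) [heading=196, draw]
Final: pos=(20.298,22.302), heading=196, 11 segment(s) drawn
Segments drawn: 11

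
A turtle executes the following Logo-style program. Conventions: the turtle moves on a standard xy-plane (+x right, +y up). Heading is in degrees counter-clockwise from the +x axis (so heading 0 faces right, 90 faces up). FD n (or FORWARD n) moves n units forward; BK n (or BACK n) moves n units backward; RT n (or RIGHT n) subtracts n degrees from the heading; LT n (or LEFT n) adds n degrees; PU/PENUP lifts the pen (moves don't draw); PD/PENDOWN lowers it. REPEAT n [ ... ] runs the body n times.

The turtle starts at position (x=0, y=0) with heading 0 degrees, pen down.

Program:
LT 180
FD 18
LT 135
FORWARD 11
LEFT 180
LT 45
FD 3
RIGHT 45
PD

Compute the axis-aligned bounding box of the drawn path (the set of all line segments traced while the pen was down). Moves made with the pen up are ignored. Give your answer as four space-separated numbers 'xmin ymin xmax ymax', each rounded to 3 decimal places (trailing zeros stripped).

Executing turtle program step by step:
Start: pos=(0,0), heading=0, pen down
LT 180: heading 0 -> 180
FD 18: (0,0) -> (-18,0) [heading=180, draw]
LT 135: heading 180 -> 315
FD 11: (-18,0) -> (-10.222,-7.778) [heading=315, draw]
LT 180: heading 315 -> 135
LT 45: heading 135 -> 180
FD 3: (-10.222,-7.778) -> (-13.222,-7.778) [heading=180, draw]
RT 45: heading 180 -> 135
PD: pen down
Final: pos=(-13.222,-7.778), heading=135, 3 segment(s) drawn

Segment endpoints: x in {-18, -13.222, -10.222, 0}, y in {-7.778, -7.778, 0, 0}
xmin=-18, ymin=-7.778, xmax=0, ymax=0

Answer: -18 -7.778 0 0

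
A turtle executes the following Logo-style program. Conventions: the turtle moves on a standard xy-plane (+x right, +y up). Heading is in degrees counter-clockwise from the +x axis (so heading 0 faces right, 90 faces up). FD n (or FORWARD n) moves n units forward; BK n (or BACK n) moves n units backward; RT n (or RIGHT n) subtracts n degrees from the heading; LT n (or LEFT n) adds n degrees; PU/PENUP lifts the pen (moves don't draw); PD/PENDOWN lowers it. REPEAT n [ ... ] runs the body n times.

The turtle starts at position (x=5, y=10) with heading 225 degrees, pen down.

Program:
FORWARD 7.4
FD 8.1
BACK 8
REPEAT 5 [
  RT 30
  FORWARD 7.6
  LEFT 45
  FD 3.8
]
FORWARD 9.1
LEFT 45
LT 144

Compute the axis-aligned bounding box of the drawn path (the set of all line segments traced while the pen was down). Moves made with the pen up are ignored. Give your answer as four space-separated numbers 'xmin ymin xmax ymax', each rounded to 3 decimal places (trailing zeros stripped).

Executing turtle program step by step:
Start: pos=(5,10), heading=225, pen down
FD 7.4: (5,10) -> (-0.233,4.767) [heading=225, draw]
FD 8.1: (-0.233,4.767) -> (-5.96,-0.96) [heading=225, draw]
BK 8: (-5.96,-0.96) -> (-0.303,4.697) [heading=225, draw]
REPEAT 5 [
  -- iteration 1/5 --
  RT 30: heading 225 -> 195
  FD 7.6: (-0.303,4.697) -> (-7.644,2.73) [heading=195, draw]
  LT 45: heading 195 -> 240
  FD 3.8: (-7.644,2.73) -> (-9.544,-0.561) [heading=240, draw]
  -- iteration 2/5 --
  RT 30: heading 240 -> 210
  FD 7.6: (-9.544,-0.561) -> (-16.126,-4.361) [heading=210, draw]
  LT 45: heading 210 -> 255
  FD 3.8: (-16.126,-4.361) -> (-17.11,-8.032) [heading=255, draw]
  -- iteration 3/5 --
  RT 30: heading 255 -> 225
  FD 7.6: (-17.11,-8.032) -> (-22.484,-13.406) [heading=225, draw]
  LT 45: heading 225 -> 270
  FD 3.8: (-22.484,-13.406) -> (-22.484,-17.206) [heading=270, draw]
  -- iteration 4/5 --
  RT 30: heading 270 -> 240
  FD 7.6: (-22.484,-17.206) -> (-26.284,-23.788) [heading=240, draw]
  LT 45: heading 240 -> 285
  FD 3.8: (-26.284,-23.788) -> (-25.3,-27.458) [heading=285, draw]
  -- iteration 5/5 --
  RT 30: heading 285 -> 255
  FD 7.6: (-25.3,-27.458) -> (-27.267,-34.799) [heading=255, draw]
  LT 45: heading 255 -> 300
  FD 3.8: (-27.267,-34.799) -> (-25.367,-38.09) [heading=300, draw]
]
FD 9.1: (-25.367,-38.09) -> (-20.817,-45.971) [heading=300, draw]
LT 45: heading 300 -> 345
LT 144: heading 345 -> 129
Final: pos=(-20.817,-45.971), heading=129, 14 segment(s) drawn

Segment endpoints: x in {-27.267, -26.284, -25.367, -25.3, -22.484, -20.817, -17.11, -16.126, -9.544, -7.644, -5.96, -0.303, -0.233, 5}, y in {-45.971, -38.09, -34.799, -27.458, -23.788, -17.206, -13.406, -8.032, -4.361, -0.96, -0.561, 2.73, 4.697, 4.767, 10}
xmin=-27.267, ymin=-45.971, xmax=5, ymax=10

Answer: -27.267 -45.971 5 10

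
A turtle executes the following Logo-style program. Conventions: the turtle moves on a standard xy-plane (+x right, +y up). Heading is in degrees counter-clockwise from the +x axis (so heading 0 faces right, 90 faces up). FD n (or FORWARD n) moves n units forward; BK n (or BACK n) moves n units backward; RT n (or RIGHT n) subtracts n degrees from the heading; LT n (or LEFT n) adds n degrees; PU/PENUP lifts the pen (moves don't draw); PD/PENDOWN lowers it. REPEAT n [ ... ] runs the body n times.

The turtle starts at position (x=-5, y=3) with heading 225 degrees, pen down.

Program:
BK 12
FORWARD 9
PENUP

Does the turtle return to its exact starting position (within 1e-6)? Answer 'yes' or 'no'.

Executing turtle program step by step:
Start: pos=(-5,3), heading=225, pen down
BK 12: (-5,3) -> (3.485,11.485) [heading=225, draw]
FD 9: (3.485,11.485) -> (-2.879,5.121) [heading=225, draw]
PU: pen up
Final: pos=(-2.879,5.121), heading=225, 2 segment(s) drawn

Start position: (-5, 3)
Final position: (-2.879, 5.121)
Distance = 3; >= 1e-6 -> NOT closed

Answer: no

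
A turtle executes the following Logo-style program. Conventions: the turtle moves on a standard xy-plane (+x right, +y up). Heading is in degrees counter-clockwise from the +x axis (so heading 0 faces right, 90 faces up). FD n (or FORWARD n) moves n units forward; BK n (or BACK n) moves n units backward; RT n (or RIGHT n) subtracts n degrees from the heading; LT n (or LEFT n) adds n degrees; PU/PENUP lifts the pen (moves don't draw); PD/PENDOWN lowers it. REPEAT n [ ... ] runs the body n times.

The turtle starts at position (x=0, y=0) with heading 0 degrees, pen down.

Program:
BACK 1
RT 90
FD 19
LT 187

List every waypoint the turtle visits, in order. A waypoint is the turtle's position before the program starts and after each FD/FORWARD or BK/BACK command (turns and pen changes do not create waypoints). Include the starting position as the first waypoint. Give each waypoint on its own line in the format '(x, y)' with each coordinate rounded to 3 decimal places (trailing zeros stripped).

Executing turtle program step by step:
Start: pos=(0,0), heading=0, pen down
BK 1: (0,0) -> (-1,0) [heading=0, draw]
RT 90: heading 0 -> 270
FD 19: (-1,0) -> (-1,-19) [heading=270, draw]
LT 187: heading 270 -> 97
Final: pos=(-1,-19), heading=97, 2 segment(s) drawn
Waypoints (3 total):
(0, 0)
(-1, 0)
(-1, -19)

Answer: (0, 0)
(-1, 0)
(-1, -19)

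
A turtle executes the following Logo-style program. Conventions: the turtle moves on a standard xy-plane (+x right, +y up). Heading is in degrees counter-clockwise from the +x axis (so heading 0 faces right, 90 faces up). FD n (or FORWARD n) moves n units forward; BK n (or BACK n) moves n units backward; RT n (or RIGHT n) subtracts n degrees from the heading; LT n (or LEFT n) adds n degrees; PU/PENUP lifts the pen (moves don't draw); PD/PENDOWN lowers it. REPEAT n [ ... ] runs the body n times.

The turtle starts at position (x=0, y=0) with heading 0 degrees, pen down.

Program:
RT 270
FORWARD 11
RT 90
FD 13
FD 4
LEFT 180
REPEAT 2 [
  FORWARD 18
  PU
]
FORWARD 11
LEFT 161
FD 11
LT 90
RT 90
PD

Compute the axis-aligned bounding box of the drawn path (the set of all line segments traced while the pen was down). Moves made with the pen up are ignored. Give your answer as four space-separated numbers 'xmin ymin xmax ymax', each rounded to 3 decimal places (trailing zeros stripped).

Executing turtle program step by step:
Start: pos=(0,0), heading=0, pen down
RT 270: heading 0 -> 90
FD 11: (0,0) -> (0,11) [heading=90, draw]
RT 90: heading 90 -> 0
FD 13: (0,11) -> (13,11) [heading=0, draw]
FD 4: (13,11) -> (17,11) [heading=0, draw]
LT 180: heading 0 -> 180
REPEAT 2 [
  -- iteration 1/2 --
  FD 18: (17,11) -> (-1,11) [heading=180, draw]
  PU: pen up
  -- iteration 2/2 --
  FD 18: (-1,11) -> (-19,11) [heading=180, move]
  PU: pen up
]
FD 11: (-19,11) -> (-30,11) [heading=180, move]
LT 161: heading 180 -> 341
FD 11: (-30,11) -> (-19.599,7.419) [heading=341, move]
LT 90: heading 341 -> 71
RT 90: heading 71 -> 341
PD: pen down
Final: pos=(-19.599,7.419), heading=341, 4 segment(s) drawn

Segment endpoints: x in {-1, 0, 0, 13, 17}, y in {0, 11, 11, 11}
xmin=-1, ymin=0, xmax=17, ymax=11

Answer: -1 0 17 11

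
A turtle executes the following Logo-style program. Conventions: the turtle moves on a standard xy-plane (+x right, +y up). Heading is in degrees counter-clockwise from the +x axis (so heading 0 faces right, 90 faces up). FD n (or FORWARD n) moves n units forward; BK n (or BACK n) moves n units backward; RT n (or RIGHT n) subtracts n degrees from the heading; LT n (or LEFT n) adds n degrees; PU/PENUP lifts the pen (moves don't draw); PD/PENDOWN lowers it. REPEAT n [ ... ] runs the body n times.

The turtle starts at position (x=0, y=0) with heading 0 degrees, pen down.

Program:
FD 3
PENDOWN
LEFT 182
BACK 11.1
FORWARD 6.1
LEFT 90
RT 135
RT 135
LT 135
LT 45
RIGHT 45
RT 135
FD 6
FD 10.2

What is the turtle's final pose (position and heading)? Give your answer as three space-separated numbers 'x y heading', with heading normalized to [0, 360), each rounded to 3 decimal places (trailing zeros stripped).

Answer: 24.187 0.74 2

Derivation:
Executing turtle program step by step:
Start: pos=(0,0), heading=0, pen down
FD 3: (0,0) -> (3,0) [heading=0, draw]
PD: pen down
LT 182: heading 0 -> 182
BK 11.1: (3,0) -> (14.093,0.387) [heading=182, draw]
FD 6.1: (14.093,0.387) -> (7.997,0.174) [heading=182, draw]
LT 90: heading 182 -> 272
RT 135: heading 272 -> 137
RT 135: heading 137 -> 2
LT 135: heading 2 -> 137
LT 45: heading 137 -> 182
RT 45: heading 182 -> 137
RT 135: heading 137 -> 2
FD 6: (7.997,0.174) -> (13.993,0.384) [heading=2, draw]
FD 10.2: (13.993,0.384) -> (24.187,0.74) [heading=2, draw]
Final: pos=(24.187,0.74), heading=2, 5 segment(s) drawn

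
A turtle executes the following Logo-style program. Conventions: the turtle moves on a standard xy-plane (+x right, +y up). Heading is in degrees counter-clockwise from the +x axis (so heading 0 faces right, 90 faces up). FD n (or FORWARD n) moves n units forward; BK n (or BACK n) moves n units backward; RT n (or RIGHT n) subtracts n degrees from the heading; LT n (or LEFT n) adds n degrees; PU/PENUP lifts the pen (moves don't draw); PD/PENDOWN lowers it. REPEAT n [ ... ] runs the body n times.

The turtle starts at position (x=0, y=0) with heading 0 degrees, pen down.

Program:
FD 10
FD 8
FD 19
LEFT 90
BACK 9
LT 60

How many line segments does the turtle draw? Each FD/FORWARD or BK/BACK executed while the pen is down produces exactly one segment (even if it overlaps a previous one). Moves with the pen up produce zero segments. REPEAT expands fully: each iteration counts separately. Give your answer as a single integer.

Executing turtle program step by step:
Start: pos=(0,0), heading=0, pen down
FD 10: (0,0) -> (10,0) [heading=0, draw]
FD 8: (10,0) -> (18,0) [heading=0, draw]
FD 19: (18,0) -> (37,0) [heading=0, draw]
LT 90: heading 0 -> 90
BK 9: (37,0) -> (37,-9) [heading=90, draw]
LT 60: heading 90 -> 150
Final: pos=(37,-9), heading=150, 4 segment(s) drawn
Segments drawn: 4

Answer: 4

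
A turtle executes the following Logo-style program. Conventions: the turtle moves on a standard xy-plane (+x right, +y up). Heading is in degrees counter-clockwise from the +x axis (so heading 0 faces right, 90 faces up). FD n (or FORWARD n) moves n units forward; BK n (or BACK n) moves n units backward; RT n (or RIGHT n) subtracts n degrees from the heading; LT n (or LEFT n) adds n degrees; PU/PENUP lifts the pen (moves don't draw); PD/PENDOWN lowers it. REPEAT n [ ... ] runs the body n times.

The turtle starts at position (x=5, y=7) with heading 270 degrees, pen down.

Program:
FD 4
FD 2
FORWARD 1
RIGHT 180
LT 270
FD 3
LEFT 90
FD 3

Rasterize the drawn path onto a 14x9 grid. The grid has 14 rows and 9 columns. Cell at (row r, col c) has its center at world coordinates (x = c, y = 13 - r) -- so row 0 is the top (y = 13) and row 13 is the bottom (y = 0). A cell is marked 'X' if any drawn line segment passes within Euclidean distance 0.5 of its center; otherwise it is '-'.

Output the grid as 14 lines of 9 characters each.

Segment 0: (5,7) -> (5,3)
Segment 1: (5,3) -> (5,1)
Segment 2: (5,1) -> (5,0)
Segment 3: (5,0) -> (8,-0)
Segment 4: (8,-0) -> (8,3)

Answer: ---------
---------
---------
---------
---------
---------
-----X---
-----X---
-----X---
-----X---
-----X--X
-----X--X
-----X--X
-----XXXX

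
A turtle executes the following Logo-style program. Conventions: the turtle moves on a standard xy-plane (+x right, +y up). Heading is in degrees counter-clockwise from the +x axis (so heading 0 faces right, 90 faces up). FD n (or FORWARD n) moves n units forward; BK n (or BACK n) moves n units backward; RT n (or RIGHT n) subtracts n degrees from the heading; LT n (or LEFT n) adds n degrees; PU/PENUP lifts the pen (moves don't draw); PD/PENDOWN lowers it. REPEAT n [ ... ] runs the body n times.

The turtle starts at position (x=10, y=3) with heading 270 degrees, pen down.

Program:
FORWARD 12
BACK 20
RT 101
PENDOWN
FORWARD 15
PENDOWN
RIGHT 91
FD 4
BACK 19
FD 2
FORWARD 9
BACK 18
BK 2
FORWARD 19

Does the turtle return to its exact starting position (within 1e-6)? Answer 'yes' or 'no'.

Executing turtle program step by step:
Start: pos=(10,3), heading=270, pen down
FD 12: (10,3) -> (10,-9) [heading=270, draw]
BK 20: (10,-9) -> (10,11) [heading=270, draw]
RT 101: heading 270 -> 169
PD: pen down
FD 15: (10,11) -> (-4.724,13.862) [heading=169, draw]
PD: pen down
RT 91: heading 169 -> 78
FD 4: (-4.724,13.862) -> (-3.893,17.775) [heading=78, draw]
BK 19: (-3.893,17.775) -> (-7.843,-0.81) [heading=78, draw]
FD 2: (-7.843,-0.81) -> (-7.427,1.146) [heading=78, draw]
FD 9: (-7.427,1.146) -> (-5.556,9.95) [heading=78, draw]
BK 18: (-5.556,9.95) -> (-9.298,-7.657) [heading=78, draw]
BK 2: (-9.298,-7.657) -> (-9.714,-9.613) [heading=78, draw]
FD 19: (-9.714,-9.613) -> (-5.764,8.971) [heading=78, draw]
Final: pos=(-5.764,8.971), heading=78, 10 segment(s) drawn

Start position: (10, 3)
Final position: (-5.764, 8.971)
Distance = 16.857; >= 1e-6 -> NOT closed

Answer: no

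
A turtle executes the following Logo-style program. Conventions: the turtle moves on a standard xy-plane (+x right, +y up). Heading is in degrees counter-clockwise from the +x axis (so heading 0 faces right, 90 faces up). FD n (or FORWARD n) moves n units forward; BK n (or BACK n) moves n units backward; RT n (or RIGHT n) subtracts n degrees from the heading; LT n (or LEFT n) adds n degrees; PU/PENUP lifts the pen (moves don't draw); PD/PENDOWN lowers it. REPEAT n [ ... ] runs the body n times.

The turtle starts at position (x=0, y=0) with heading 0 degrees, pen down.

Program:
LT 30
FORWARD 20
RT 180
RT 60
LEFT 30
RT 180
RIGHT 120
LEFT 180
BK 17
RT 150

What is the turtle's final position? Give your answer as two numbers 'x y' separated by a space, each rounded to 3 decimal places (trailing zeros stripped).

Executing turtle program step by step:
Start: pos=(0,0), heading=0, pen down
LT 30: heading 0 -> 30
FD 20: (0,0) -> (17.321,10) [heading=30, draw]
RT 180: heading 30 -> 210
RT 60: heading 210 -> 150
LT 30: heading 150 -> 180
RT 180: heading 180 -> 0
RT 120: heading 0 -> 240
LT 180: heading 240 -> 60
BK 17: (17.321,10) -> (8.821,-4.722) [heading=60, draw]
RT 150: heading 60 -> 270
Final: pos=(8.821,-4.722), heading=270, 2 segment(s) drawn

Answer: 8.821 -4.722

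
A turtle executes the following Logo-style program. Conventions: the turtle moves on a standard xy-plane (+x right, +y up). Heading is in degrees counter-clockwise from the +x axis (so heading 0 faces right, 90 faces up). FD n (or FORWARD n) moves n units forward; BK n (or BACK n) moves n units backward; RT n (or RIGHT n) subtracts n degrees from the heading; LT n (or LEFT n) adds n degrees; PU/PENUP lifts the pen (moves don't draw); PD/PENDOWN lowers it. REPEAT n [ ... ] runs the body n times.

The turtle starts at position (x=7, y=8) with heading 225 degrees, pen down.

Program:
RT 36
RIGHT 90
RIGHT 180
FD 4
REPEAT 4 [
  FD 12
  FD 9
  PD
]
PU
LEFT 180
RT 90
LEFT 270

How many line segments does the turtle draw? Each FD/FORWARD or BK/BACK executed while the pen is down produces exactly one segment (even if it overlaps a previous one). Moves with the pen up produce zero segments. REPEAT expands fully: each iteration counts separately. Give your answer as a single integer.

Executing turtle program step by step:
Start: pos=(7,8), heading=225, pen down
RT 36: heading 225 -> 189
RT 90: heading 189 -> 99
RT 180: heading 99 -> 279
FD 4: (7,8) -> (7.626,4.049) [heading=279, draw]
REPEAT 4 [
  -- iteration 1/4 --
  FD 12: (7.626,4.049) -> (9.503,-7.803) [heading=279, draw]
  FD 9: (9.503,-7.803) -> (10.911,-16.692) [heading=279, draw]
  PD: pen down
  -- iteration 2/4 --
  FD 12: (10.911,-16.692) -> (12.788,-28.544) [heading=279, draw]
  FD 9: (12.788,-28.544) -> (14.196,-37.434) [heading=279, draw]
  PD: pen down
  -- iteration 3/4 --
  FD 12: (14.196,-37.434) -> (16.073,-49.286) [heading=279, draw]
  FD 9: (16.073,-49.286) -> (17.481,-58.175) [heading=279, draw]
  PD: pen down
  -- iteration 4/4 --
  FD 12: (17.481,-58.175) -> (19.358,-70.027) [heading=279, draw]
  FD 9: (19.358,-70.027) -> (20.766,-78.917) [heading=279, draw]
  PD: pen down
]
PU: pen up
LT 180: heading 279 -> 99
RT 90: heading 99 -> 9
LT 270: heading 9 -> 279
Final: pos=(20.766,-78.917), heading=279, 9 segment(s) drawn
Segments drawn: 9

Answer: 9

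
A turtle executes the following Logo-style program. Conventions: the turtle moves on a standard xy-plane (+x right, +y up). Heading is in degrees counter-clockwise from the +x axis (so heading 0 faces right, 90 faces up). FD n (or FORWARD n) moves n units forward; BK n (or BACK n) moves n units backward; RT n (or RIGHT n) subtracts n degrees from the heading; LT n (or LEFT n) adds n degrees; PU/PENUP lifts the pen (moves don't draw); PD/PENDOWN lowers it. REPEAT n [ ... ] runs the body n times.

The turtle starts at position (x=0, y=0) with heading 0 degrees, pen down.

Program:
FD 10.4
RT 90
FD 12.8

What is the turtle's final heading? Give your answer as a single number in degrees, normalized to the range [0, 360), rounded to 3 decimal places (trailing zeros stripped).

Answer: 270

Derivation:
Executing turtle program step by step:
Start: pos=(0,0), heading=0, pen down
FD 10.4: (0,0) -> (10.4,0) [heading=0, draw]
RT 90: heading 0 -> 270
FD 12.8: (10.4,0) -> (10.4,-12.8) [heading=270, draw]
Final: pos=(10.4,-12.8), heading=270, 2 segment(s) drawn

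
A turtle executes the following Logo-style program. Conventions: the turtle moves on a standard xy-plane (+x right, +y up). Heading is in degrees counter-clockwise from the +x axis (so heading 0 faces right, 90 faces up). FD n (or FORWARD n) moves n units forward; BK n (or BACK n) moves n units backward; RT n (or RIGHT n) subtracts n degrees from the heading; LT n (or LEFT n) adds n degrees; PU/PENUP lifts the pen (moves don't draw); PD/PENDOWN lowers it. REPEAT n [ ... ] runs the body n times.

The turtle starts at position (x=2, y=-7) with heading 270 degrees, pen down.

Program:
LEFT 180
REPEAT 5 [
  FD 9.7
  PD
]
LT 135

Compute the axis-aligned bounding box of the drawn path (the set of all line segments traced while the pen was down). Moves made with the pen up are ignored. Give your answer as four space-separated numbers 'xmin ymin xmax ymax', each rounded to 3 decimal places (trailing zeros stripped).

Executing turtle program step by step:
Start: pos=(2,-7), heading=270, pen down
LT 180: heading 270 -> 90
REPEAT 5 [
  -- iteration 1/5 --
  FD 9.7: (2,-7) -> (2,2.7) [heading=90, draw]
  PD: pen down
  -- iteration 2/5 --
  FD 9.7: (2,2.7) -> (2,12.4) [heading=90, draw]
  PD: pen down
  -- iteration 3/5 --
  FD 9.7: (2,12.4) -> (2,22.1) [heading=90, draw]
  PD: pen down
  -- iteration 4/5 --
  FD 9.7: (2,22.1) -> (2,31.8) [heading=90, draw]
  PD: pen down
  -- iteration 5/5 --
  FD 9.7: (2,31.8) -> (2,41.5) [heading=90, draw]
  PD: pen down
]
LT 135: heading 90 -> 225
Final: pos=(2,41.5), heading=225, 5 segment(s) drawn

Segment endpoints: x in {2, 2, 2, 2, 2, 2}, y in {-7, 2.7, 12.4, 22.1, 31.8, 41.5}
xmin=2, ymin=-7, xmax=2, ymax=41.5

Answer: 2 -7 2 41.5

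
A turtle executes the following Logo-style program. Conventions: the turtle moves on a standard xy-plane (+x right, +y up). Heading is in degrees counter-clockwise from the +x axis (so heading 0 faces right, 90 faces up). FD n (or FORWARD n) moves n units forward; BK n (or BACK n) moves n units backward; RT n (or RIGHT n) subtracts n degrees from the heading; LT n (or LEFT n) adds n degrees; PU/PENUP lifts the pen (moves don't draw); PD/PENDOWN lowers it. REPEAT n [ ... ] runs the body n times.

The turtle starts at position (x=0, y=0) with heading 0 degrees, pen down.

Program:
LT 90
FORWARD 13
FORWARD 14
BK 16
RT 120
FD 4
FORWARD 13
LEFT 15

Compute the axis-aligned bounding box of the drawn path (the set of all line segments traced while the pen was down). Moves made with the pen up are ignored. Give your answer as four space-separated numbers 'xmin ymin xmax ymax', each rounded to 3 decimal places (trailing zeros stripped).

Executing turtle program step by step:
Start: pos=(0,0), heading=0, pen down
LT 90: heading 0 -> 90
FD 13: (0,0) -> (0,13) [heading=90, draw]
FD 14: (0,13) -> (0,27) [heading=90, draw]
BK 16: (0,27) -> (0,11) [heading=90, draw]
RT 120: heading 90 -> 330
FD 4: (0,11) -> (3.464,9) [heading=330, draw]
FD 13: (3.464,9) -> (14.722,2.5) [heading=330, draw]
LT 15: heading 330 -> 345
Final: pos=(14.722,2.5), heading=345, 5 segment(s) drawn

Segment endpoints: x in {0, 0, 0, 0, 3.464, 14.722}, y in {0, 2.5, 9, 11, 13, 27}
xmin=0, ymin=0, xmax=14.722, ymax=27

Answer: 0 0 14.722 27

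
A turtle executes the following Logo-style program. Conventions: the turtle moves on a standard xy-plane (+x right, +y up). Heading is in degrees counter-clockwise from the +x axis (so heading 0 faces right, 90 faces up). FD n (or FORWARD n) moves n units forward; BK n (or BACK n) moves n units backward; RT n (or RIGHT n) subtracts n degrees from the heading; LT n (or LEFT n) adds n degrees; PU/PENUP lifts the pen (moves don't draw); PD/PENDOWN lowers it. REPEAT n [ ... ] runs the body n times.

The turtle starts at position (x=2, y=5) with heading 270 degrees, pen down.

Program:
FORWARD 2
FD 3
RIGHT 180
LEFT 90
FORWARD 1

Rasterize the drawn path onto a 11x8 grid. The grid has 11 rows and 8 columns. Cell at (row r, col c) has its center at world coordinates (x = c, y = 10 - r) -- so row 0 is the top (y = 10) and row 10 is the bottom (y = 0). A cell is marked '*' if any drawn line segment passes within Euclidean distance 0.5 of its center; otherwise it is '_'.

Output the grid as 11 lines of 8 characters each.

Segment 0: (2,5) -> (2,3)
Segment 1: (2,3) -> (2,0)
Segment 2: (2,0) -> (1,0)

Answer: ________
________
________
________
________
__*_____
__*_____
__*_____
__*_____
__*_____
_**_____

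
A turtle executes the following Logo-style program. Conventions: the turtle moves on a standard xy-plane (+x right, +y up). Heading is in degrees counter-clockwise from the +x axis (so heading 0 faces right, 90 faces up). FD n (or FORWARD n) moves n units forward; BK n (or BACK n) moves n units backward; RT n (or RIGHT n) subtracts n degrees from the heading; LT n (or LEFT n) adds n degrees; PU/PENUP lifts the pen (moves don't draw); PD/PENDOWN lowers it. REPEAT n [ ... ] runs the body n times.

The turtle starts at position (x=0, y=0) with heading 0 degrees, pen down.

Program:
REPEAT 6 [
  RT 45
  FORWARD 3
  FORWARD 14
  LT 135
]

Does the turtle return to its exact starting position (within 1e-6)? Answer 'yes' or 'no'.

Executing turtle program step by step:
Start: pos=(0,0), heading=0, pen down
REPEAT 6 [
  -- iteration 1/6 --
  RT 45: heading 0 -> 315
  FD 3: (0,0) -> (2.121,-2.121) [heading=315, draw]
  FD 14: (2.121,-2.121) -> (12.021,-12.021) [heading=315, draw]
  LT 135: heading 315 -> 90
  -- iteration 2/6 --
  RT 45: heading 90 -> 45
  FD 3: (12.021,-12.021) -> (14.142,-9.899) [heading=45, draw]
  FD 14: (14.142,-9.899) -> (24.042,0) [heading=45, draw]
  LT 135: heading 45 -> 180
  -- iteration 3/6 --
  RT 45: heading 180 -> 135
  FD 3: (24.042,0) -> (21.92,2.121) [heading=135, draw]
  FD 14: (21.92,2.121) -> (12.021,12.021) [heading=135, draw]
  LT 135: heading 135 -> 270
  -- iteration 4/6 --
  RT 45: heading 270 -> 225
  FD 3: (12.021,12.021) -> (9.899,9.899) [heading=225, draw]
  FD 14: (9.899,9.899) -> (0,0) [heading=225, draw]
  LT 135: heading 225 -> 0
  -- iteration 5/6 --
  RT 45: heading 0 -> 315
  FD 3: (0,0) -> (2.121,-2.121) [heading=315, draw]
  FD 14: (2.121,-2.121) -> (12.021,-12.021) [heading=315, draw]
  LT 135: heading 315 -> 90
  -- iteration 6/6 --
  RT 45: heading 90 -> 45
  FD 3: (12.021,-12.021) -> (14.142,-9.899) [heading=45, draw]
  FD 14: (14.142,-9.899) -> (24.042,0) [heading=45, draw]
  LT 135: heading 45 -> 180
]
Final: pos=(24.042,0), heading=180, 12 segment(s) drawn

Start position: (0, 0)
Final position: (24.042, 0)
Distance = 24.042; >= 1e-6 -> NOT closed

Answer: no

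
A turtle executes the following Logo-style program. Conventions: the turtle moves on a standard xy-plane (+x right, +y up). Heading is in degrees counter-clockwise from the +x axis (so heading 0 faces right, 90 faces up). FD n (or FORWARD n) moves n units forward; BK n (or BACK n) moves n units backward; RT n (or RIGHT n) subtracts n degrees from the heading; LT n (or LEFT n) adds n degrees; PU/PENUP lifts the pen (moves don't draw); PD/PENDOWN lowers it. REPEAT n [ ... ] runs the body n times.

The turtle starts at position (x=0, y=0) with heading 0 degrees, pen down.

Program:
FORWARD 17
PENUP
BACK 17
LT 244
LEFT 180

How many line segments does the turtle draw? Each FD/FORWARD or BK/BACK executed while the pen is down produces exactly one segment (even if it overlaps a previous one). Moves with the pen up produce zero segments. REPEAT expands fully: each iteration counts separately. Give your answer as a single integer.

Answer: 1

Derivation:
Executing turtle program step by step:
Start: pos=(0,0), heading=0, pen down
FD 17: (0,0) -> (17,0) [heading=0, draw]
PU: pen up
BK 17: (17,0) -> (0,0) [heading=0, move]
LT 244: heading 0 -> 244
LT 180: heading 244 -> 64
Final: pos=(0,0), heading=64, 1 segment(s) drawn
Segments drawn: 1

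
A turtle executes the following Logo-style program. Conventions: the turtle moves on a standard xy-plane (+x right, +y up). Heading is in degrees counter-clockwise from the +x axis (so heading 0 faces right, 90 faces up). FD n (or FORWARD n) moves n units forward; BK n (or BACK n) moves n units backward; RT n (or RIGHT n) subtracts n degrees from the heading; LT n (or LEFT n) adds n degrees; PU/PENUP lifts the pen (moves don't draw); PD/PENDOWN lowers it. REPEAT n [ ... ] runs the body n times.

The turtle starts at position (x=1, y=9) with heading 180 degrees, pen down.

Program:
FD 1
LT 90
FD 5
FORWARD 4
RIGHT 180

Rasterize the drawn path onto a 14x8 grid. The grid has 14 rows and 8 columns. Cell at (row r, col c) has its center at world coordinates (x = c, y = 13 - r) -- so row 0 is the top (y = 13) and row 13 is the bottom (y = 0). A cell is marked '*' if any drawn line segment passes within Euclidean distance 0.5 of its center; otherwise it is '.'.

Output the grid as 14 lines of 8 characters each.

Segment 0: (1,9) -> (0,9)
Segment 1: (0,9) -> (-0,4)
Segment 2: (-0,4) -> (-0,0)

Answer: ........
........
........
........
**......
*.......
*.......
*.......
*.......
*.......
*.......
*.......
*.......
*.......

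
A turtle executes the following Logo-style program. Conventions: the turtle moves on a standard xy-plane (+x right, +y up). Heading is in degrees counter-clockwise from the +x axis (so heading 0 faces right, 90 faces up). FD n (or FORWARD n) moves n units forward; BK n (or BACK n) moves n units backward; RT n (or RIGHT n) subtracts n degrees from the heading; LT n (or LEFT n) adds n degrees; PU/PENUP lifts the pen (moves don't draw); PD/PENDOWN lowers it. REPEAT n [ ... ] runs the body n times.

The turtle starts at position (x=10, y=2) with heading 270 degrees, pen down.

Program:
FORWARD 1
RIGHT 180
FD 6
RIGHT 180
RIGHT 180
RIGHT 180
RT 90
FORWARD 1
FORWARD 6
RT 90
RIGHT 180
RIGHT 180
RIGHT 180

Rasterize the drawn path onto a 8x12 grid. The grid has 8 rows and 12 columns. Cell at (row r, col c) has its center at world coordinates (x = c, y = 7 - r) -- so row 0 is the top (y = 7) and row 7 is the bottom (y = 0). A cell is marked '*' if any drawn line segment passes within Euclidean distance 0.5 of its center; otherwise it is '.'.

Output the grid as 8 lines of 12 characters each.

Segment 0: (10,2) -> (10,1)
Segment 1: (10,1) -> (10,7)
Segment 2: (10,7) -> (9,7)
Segment 3: (9,7) -> (3,7)

Answer: ...********.
..........*.
..........*.
..........*.
..........*.
..........*.
..........*.
............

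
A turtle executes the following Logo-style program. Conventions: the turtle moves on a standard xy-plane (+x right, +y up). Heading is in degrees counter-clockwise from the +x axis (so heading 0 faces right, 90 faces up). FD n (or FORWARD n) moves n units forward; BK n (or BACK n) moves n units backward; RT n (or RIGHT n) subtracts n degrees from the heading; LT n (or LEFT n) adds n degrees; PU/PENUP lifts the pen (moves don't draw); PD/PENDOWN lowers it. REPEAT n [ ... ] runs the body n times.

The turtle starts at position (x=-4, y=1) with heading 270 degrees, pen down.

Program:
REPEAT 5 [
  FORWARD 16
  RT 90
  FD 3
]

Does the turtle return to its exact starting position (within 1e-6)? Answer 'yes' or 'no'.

Answer: no

Derivation:
Executing turtle program step by step:
Start: pos=(-4,1), heading=270, pen down
REPEAT 5 [
  -- iteration 1/5 --
  FD 16: (-4,1) -> (-4,-15) [heading=270, draw]
  RT 90: heading 270 -> 180
  FD 3: (-4,-15) -> (-7,-15) [heading=180, draw]
  -- iteration 2/5 --
  FD 16: (-7,-15) -> (-23,-15) [heading=180, draw]
  RT 90: heading 180 -> 90
  FD 3: (-23,-15) -> (-23,-12) [heading=90, draw]
  -- iteration 3/5 --
  FD 16: (-23,-12) -> (-23,4) [heading=90, draw]
  RT 90: heading 90 -> 0
  FD 3: (-23,4) -> (-20,4) [heading=0, draw]
  -- iteration 4/5 --
  FD 16: (-20,4) -> (-4,4) [heading=0, draw]
  RT 90: heading 0 -> 270
  FD 3: (-4,4) -> (-4,1) [heading=270, draw]
  -- iteration 5/5 --
  FD 16: (-4,1) -> (-4,-15) [heading=270, draw]
  RT 90: heading 270 -> 180
  FD 3: (-4,-15) -> (-7,-15) [heading=180, draw]
]
Final: pos=(-7,-15), heading=180, 10 segment(s) drawn

Start position: (-4, 1)
Final position: (-7, -15)
Distance = 16.279; >= 1e-6 -> NOT closed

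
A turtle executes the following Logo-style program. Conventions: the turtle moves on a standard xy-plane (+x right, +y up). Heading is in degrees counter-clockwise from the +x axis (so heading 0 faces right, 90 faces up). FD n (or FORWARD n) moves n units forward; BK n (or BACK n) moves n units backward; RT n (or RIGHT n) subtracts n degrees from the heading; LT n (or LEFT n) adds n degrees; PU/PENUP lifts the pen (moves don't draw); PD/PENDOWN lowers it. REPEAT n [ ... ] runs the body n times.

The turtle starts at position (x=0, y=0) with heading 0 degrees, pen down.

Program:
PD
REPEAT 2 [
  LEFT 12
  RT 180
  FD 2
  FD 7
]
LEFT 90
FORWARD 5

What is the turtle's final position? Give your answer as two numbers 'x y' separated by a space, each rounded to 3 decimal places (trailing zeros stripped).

Answer: -2.615 6.357

Derivation:
Executing turtle program step by step:
Start: pos=(0,0), heading=0, pen down
PD: pen down
REPEAT 2 [
  -- iteration 1/2 --
  LT 12: heading 0 -> 12
  RT 180: heading 12 -> 192
  FD 2: (0,0) -> (-1.956,-0.416) [heading=192, draw]
  FD 7: (-1.956,-0.416) -> (-8.803,-1.871) [heading=192, draw]
  -- iteration 2/2 --
  LT 12: heading 192 -> 204
  RT 180: heading 204 -> 24
  FD 2: (-8.803,-1.871) -> (-6.976,-1.058) [heading=24, draw]
  FD 7: (-6.976,-1.058) -> (-0.581,1.789) [heading=24, draw]
]
LT 90: heading 24 -> 114
FD 5: (-0.581,1.789) -> (-2.615,6.357) [heading=114, draw]
Final: pos=(-2.615,6.357), heading=114, 5 segment(s) drawn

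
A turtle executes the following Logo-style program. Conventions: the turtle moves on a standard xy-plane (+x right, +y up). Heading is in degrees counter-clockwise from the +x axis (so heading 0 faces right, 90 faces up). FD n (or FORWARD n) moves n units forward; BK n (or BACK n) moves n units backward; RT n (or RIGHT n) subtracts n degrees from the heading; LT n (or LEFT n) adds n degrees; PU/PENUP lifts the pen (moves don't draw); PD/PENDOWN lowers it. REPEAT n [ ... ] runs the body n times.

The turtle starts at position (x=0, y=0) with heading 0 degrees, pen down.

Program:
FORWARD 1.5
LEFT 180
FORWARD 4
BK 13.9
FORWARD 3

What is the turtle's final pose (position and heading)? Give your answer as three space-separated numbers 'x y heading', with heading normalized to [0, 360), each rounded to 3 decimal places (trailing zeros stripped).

Executing turtle program step by step:
Start: pos=(0,0), heading=0, pen down
FD 1.5: (0,0) -> (1.5,0) [heading=0, draw]
LT 180: heading 0 -> 180
FD 4: (1.5,0) -> (-2.5,0) [heading=180, draw]
BK 13.9: (-2.5,0) -> (11.4,0) [heading=180, draw]
FD 3: (11.4,0) -> (8.4,0) [heading=180, draw]
Final: pos=(8.4,0), heading=180, 4 segment(s) drawn

Answer: 8.4 0 180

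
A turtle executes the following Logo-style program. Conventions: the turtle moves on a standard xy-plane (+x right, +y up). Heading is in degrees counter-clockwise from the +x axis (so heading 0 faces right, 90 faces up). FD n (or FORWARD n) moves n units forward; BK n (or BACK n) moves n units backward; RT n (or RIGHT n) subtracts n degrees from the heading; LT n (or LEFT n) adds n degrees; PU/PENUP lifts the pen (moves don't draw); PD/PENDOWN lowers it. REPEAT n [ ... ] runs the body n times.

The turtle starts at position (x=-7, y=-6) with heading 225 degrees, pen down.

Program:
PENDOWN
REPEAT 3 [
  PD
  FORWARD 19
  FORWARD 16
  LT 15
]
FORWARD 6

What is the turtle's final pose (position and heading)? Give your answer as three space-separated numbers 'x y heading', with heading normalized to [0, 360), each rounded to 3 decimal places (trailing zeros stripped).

Executing turtle program step by step:
Start: pos=(-7,-6), heading=225, pen down
PD: pen down
REPEAT 3 [
  -- iteration 1/3 --
  PD: pen down
  FD 19: (-7,-6) -> (-20.435,-19.435) [heading=225, draw]
  FD 16: (-20.435,-19.435) -> (-31.749,-30.749) [heading=225, draw]
  LT 15: heading 225 -> 240
  -- iteration 2/3 --
  PD: pen down
  FD 19: (-31.749,-30.749) -> (-41.249,-47.203) [heading=240, draw]
  FD 16: (-41.249,-47.203) -> (-49.249,-61.06) [heading=240, draw]
  LT 15: heading 240 -> 255
  -- iteration 3/3 --
  PD: pen down
  FD 19: (-49.249,-61.06) -> (-54.166,-79.412) [heading=255, draw]
  FD 16: (-54.166,-79.412) -> (-58.307,-94.867) [heading=255, draw]
  LT 15: heading 255 -> 270
]
FD 6: (-58.307,-94.867) -> (-58.307,-100.867) [heading=270, draw]
Final: pos=(-58.307,-100.867), heading=270, 7 segment(s) drawn

Answer: -58.307 -100.867 270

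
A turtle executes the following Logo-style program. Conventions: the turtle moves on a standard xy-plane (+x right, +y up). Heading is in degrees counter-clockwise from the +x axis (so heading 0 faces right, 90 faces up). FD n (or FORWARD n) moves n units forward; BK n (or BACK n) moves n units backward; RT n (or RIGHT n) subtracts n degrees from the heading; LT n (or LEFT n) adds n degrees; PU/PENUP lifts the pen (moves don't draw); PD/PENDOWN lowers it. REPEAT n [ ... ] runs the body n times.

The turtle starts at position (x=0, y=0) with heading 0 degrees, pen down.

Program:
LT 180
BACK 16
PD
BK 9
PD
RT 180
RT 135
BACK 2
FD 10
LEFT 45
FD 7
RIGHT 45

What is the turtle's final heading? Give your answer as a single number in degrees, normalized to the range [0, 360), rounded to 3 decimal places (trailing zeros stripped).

Executing turtle program step by step:
Start: pos=(0,0), heading=0, pen down
LT 180: heading 0 -> 180
BK 16: (0,0) -> (16,0) [heading=180, draw]
PD: pen down
BK 9: (16,0) -> (25,0) [heading=180, draw]
PD: pen down
RT 180: heading 180 -> 0
RT 135: heading 0 -> 225
BK 2: (25,0) -> (26.414,1.414) [heading=225, draw]
FD 10: (26.414,1.414) -> (19.343,-5.657) [heading=225, draw]
LT 45: heading 225 -> 270
FD 7: (19.343,-5.657) -> (19.343,-12.657) [heading=270, draw]
RT 45: heading 270 -> 225
Final: pos=(19.343,-12.657), heading=225, 5 segment(s) drawn

Answer: 225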